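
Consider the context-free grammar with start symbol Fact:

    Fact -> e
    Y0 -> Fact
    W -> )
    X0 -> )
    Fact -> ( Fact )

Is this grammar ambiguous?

Only Fact is reachable from Fact; ignoring the rest: Each string is a nest of matched brackets around a single atom. An opening bracket forces the recursive rule; an atom forces the base rule.

Unambiguous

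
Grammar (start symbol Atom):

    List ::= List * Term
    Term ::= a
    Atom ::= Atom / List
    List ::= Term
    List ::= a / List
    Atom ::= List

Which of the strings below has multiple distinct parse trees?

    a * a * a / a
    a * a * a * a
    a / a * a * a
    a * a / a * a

a / a * a * a

a * a * a / a: 1 tree
a * a * a * a: 1 tree
a / a * a * a: 4 trees
a * a / a * a: 1 tree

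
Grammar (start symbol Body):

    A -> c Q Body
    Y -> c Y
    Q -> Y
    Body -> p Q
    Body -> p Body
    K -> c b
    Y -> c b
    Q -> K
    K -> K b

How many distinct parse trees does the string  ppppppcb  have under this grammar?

Parse trees for ppppppcb:
  [Body p [Body p [Body p [Body p [Body p [Body p [Q [Y c b]]]]]]]]
  [Body p [Body p [Body p [Body p [Body p [Body p [Q [K c b]]]]]]]]

2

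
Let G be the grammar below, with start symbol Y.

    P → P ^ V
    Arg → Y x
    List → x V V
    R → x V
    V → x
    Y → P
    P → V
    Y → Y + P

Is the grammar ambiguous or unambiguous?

Only Y, P, V are reachable from Y; ignoring the rest: The grammar is stratified — Y handles '+' (left-recursive), P handles '^', V atoms. Each operator has a fixed associativity and precedence level, so every string has one parse.

Unambiguous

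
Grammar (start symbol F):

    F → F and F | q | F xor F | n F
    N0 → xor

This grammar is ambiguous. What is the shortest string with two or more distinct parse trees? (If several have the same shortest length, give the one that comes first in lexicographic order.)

length 1: no string has ≥2 trees
length 2: no string has ≥2 trees
length 3: no string has ≥2 trees
length 4: n q and q has 2 parse trees

Two derivations of n q and q:
  F ⇒ F and F ⇒ n F and F ⇒ n q and F ⇒ n q and q
  F ⇒ n F ⇒ n F and F ⇒ n q and F ⇒ n q and q

n q and q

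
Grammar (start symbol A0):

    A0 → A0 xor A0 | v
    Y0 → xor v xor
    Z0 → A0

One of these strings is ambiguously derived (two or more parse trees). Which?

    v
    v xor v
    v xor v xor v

v: 1 tree
v xor v: 1 tree
v xor v xor v: 2 trees

v xor v xor v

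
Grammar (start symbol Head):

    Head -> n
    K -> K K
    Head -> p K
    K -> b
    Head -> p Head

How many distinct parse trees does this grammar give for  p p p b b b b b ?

Parse trees for p p p b b b b b (showing first 6 of 14):
  [Head p [Head p [Head p [K [K b] [K [K b] [K [K b] [K [K b] [K b]]]]]]]]
  [Head p [Head p [Head p [K [K b] [K [K b] [K [K [K b] [K b]] [K b]]]]]]]
  [Head p [Head p [Head p [K [K b] [K [K [K b] [K b]] [K [K b] [K b]]]]]]]
  [Head p [Head p [Head p [K [K b] [K [K [K b] [K [K b] [K b]]] [K b]]]]]]
  [Head p [Head p [Head p [K [K b] [K [K [K [K b] [K b]] [K b]] [K b]]]]]]
  [Head p [Head p [Head p [K [K [K b] [K b]] [K [K b] [K [K b] [K b]]]]]]]

14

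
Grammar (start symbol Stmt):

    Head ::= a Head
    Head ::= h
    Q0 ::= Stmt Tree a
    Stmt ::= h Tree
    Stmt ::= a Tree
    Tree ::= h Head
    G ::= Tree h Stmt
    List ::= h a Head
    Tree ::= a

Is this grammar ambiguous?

Only Stmt, Tree, Head are reachable from Stmt; ignoring the rest: Each reachable nonterminal has at most one production per leading terminal, and all productions are right-linear; the derivation is determined token-by-token.

Unambiguous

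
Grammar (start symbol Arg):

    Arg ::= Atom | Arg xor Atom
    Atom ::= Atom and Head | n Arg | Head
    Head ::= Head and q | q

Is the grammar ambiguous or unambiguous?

Ambiguous

Witness: q and q

Derivation 1: Arg ⇒ Atom ⇒ Atom and Head ⇒ Head and Head ⇒ q and Head ⇒ q and q
Derivation 2: Arg ⇒ Atom ⇒ Head ⇒ Head and q ⇒ q and q

Two distinct leftmost derivations for the same string.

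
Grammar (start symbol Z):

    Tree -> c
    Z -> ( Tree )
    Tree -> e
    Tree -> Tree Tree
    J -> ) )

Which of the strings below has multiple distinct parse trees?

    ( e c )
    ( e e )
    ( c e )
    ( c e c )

( c e c )

( e c ): 1 tree
( e e ): 1 tree
( c e ): 1 tree
( c e c ): 2 trees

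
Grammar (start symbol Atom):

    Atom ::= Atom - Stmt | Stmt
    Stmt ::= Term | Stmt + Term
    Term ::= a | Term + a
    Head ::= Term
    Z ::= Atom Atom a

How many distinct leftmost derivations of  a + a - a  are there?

Parse trees for a + a - a:
  [Atom [Atom [Stmt [Term [Term a] + a]]] - [Stmt [Term a]]]
  [Atom [Atom [Stmt [Stmt [Term a]] + [Term a]]] - [Stmt [Term a]]]

2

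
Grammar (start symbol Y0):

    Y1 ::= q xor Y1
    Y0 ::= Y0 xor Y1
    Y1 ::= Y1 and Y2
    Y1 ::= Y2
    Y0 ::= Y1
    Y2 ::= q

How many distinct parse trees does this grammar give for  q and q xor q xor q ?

2

Parse trees for q and q xor q xor q:
  [Y0 [Y0 [Y1 [Y1 [Y2 q]] and [Y2 q]]] xor [Y1 q xor [Y1 [Y2 q]]]]
  [Y0 [Y0 [Y0 [Y1 [Y1 [Y2 q]] and [Y2 q]]] xor [Y1 [Y2 q]]] xor [Y1 [Y2 q]]]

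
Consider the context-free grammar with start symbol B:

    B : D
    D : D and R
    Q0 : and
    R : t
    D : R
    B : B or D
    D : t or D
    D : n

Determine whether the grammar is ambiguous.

Witness: t or n

Derivation 1: B ⇒ D ⇒ t or D ⇒ t or n
Derivation 2: B ⇒ B or D ⇒ D or D ⇒ R or D ⇒ t or D ⇒ t or n

Two distinct leftmost derivations for the same string.

Ambiguous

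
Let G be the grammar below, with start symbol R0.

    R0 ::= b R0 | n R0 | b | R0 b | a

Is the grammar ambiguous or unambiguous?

Witness: b b

Derivation 1: R0 ⇒ b R0 ⇒ b b
Derivation 2: R0 ⇒ R0 b ⇒ b b

Two distinct leftmost derivations for the same string.

Ambiguous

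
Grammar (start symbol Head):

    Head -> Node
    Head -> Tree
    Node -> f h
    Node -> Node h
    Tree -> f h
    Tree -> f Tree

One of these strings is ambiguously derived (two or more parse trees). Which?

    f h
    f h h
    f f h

f h: 2 trees
f h h: 1 tree
f f h: 1 tree

f h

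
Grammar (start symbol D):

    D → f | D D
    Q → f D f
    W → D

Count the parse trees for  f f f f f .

14

Parse trees for f f f f f (showing first 6 of 14):
  [D [D f] [D [D f] [D [D f] [D [D f] [D f]]]]]
  [D [D f] [D [D f] [D [D [D f] [D f]] [D f]]]]
  [D [D f] [D [D [D f] [D f]] [D [D f] [D f]]]]
  [D [D f] [D [D [D f] [D [D f] [D f]]] [D f]]]
  [D [D f] [D [D [D [D f] [D f]] [D f]] [D f]]]
  [D [D [D f] [D f]] [D [D f] [D [D f] [D f]]]]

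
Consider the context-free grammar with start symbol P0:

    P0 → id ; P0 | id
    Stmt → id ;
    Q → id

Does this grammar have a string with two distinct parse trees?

(Stmt, Q are unreachable from P0, so their rules don't affect L(P0).) The reachable grammar is A → atom sep A | atom. Each atom is followed by either the separator (recurse) or end-of-string (stop) — no choice point.

Unambiguous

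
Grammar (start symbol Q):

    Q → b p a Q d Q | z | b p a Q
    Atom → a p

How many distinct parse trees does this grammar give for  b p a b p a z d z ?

2

Parse trees for b p a b p a z d z:
  [Q b p a [Q b p a [Q z]] d [Q z]]
  [Q b p a [Q b p a [Q z] d [Q z]]]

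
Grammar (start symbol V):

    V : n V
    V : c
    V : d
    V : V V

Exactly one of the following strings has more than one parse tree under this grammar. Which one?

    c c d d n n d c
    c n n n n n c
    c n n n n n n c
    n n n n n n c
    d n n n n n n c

c c d d n n d c

c c d d n n d c: 70 trees
c n n n n n c: 1 tree
c n n n n n n c: 1 tree
n n n n n n c: 1 tree
d n n n n n n c: 1 tree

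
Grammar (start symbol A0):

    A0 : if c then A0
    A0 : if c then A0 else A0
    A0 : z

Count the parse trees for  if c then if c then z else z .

Parse trees for if c then if c then z else z:
  [A0 if c then [A0 if c then [A0 z] else [A0 z]]]
  [A0 if c then [A0 if c then [A0 z]] else [A0 z]]

2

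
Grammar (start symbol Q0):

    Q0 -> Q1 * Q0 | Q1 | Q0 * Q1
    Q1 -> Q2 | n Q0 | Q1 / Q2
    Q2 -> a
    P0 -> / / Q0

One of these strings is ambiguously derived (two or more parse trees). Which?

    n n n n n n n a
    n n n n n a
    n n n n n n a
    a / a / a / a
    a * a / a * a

a * a / a * a

n n n n n n n a: 1 tree
n n n n n a: 1 tree
n n n n n n a: 1 tree
a / a / a / a: 1 tree
a * a / a * a: 4 trees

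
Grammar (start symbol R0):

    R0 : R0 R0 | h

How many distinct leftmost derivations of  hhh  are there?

2

Parse trees for hhh:
  [R0 [R0 h] [R0 [R0 h] [R0 h]]]
  [R0 [R0 [R0 h] [R0 h]] [R0 h]]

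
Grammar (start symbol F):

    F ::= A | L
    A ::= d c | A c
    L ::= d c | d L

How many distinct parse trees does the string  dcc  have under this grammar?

1

Parse trees for dcc:
  [F [A [A d c] c]]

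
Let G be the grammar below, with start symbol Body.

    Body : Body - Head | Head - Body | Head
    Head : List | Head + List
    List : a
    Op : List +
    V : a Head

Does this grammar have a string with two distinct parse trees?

Ambiguous

Witness: a - a

Derivation 1: Body ⇒ Body - Head ⇒ Head - Head ⇒ List - Head ⇒ a - Head ⇒ a - List ⇒ a - a
Derivation 2: Body ⇒ Head - Body ⇒ List - Body ⇒ a - Body ⇒ a - Head ⇒ a - List ⇒ a - a

Two distinct leftmost derivations for the same string.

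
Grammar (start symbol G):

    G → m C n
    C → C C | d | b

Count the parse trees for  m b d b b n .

Parse trees for m b d b b n:
  [G m [C [C b] [C [C d] [C [C b] [C b]]]] n]
  [G m [C [C b] [C [C [C d] [C b]] [C b]]] n]
  [G m [C [C [C b] [C d]] [C [C b] [C b]]] n]
  [G m [C [C [C b] [C [C d] [C b]]] [C b]] n]
  [G m [C [C [C [C b] [C d]] [C b]] [C b]] n]

5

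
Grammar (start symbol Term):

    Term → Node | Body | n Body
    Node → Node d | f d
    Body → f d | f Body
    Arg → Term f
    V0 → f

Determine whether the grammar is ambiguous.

Ambiguous

Witness: f d

Derivation 1: Term ⇒ Node ⇒ f d
Derivation 2: Term ⇒ Body ⇒ f d

Two distinct leftmost derivations for the same string.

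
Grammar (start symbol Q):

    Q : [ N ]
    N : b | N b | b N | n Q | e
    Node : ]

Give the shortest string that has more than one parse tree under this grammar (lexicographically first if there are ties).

length 3: no string has ≥2 trees
length 4: [ b b ] has 2 parse trees

Two derivations of [ b b ]:
  Q ⇒ [ N ] ⇒ [ N b ] ⇒ [ b b ]
  Q ⇒ [ N ] ⇒ [ b N ] ⇒ [ b b ]

[ b b ]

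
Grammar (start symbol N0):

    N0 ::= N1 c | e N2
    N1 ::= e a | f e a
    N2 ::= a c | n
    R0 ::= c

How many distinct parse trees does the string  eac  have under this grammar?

2

Parse trees for eac:
  [N0 [N1 e a] c]
  [N0 e [N2 a c]]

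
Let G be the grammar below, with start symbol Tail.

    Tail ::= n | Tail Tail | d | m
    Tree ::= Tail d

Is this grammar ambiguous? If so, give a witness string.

Witness: d d d

Derivation 1: Tail ⇒ Tail Tail ⇒ Tail Tail Tail ⇒ d Tail Tail ⇒ d d Tail ⇒ d d d
Derivation 2: Tail ⇒ Tail Tail ⇒ d Tail ⇒ d Tail Tail ⇒ d d Tail ⇒ d d d

Two distinct leftmost derivations for the same string.

Ambiguous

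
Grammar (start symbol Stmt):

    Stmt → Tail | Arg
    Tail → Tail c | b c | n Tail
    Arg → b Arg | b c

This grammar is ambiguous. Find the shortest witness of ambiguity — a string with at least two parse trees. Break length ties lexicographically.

length 2: b c has 2 parse trees

Two derivations of b c:
  Stmt ⇒ Tail ⇒ b c
  Stmt ⇒ Arg ⇒ b c

b c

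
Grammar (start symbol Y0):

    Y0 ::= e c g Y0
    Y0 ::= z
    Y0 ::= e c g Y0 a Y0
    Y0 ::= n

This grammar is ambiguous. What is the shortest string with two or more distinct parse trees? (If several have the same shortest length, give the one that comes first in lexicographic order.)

e c g e c g n a n

length 1: no string has ≥2 trees
length 4: no string has ≥2 trees
length 6: no string has ≥2 trees
length 7: no string has ≥2 trees
length 9: e c g e c g n a n has 2 parse trees

Two derivations of e c g e c g n a n:
  Y0 ⇒ e c g Y0 ⇒ e c g e c g Y0 a Y0 ⇒ e c g e c g n a Y0 ⇒ e c g e c g n a n
  Y0 ⇒ e c g Y0 a Y0 ⇒ e c g e c g Y0 a Y0 ⇒ e c g e c g n a Y0 ⇒ e c g e c g n a n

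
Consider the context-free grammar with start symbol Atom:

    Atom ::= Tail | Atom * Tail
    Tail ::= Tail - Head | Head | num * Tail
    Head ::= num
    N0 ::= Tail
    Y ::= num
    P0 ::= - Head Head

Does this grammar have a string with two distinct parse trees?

Ambiguous

Witness: num * num

Derivation 1: Atom ⇒ Tail ⇒ num * Tail ⇒ num * Head ⇒ num * num
Derivation 2: Atom ⇒ Atom * Tail ⇒ Tail * Tail ⇒ Head * Tail ⇒ num * Tail ⇒ num * Head ⇒ num * num

Two distinct leftmost derivations for the same string.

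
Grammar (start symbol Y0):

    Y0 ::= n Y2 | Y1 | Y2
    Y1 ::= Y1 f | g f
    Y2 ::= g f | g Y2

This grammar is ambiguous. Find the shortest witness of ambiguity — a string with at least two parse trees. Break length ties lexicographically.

length 2: g f has 2 parse trees

Two derivations of g f:
  Y0 ⇒ Y1 ⇒ g f
  Y0 ⇒ Y2 ⇒ g f

g f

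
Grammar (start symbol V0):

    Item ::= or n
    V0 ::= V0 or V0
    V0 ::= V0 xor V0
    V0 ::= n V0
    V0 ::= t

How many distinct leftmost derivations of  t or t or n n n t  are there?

2

Parse trees for t or t or n n n t:
  [V0 [V0 t] or [V0 [V0 t] or [V0 n [V0 n [V0 n [V0 t]]]]]]
  [V0 [V0 [V0 t] or [V0 t]] or [V0 n [V0 n [V0 n [V0 t]]]]]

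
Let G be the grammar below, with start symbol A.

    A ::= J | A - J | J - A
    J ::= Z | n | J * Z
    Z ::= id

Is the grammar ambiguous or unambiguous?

Ambiguous

Witness: id - id

Derivation 1: A ⇒ A - J ⇒ J - J ⇒ Z - J ⇒ id - J ⇒ id - Z ⇒ id - id
Derivation 2: A ⇒ J - A ⇒ Z - A ⇒ id - A ⇒ id - J ⇒ id - Z ⇒ id - id

Two distinct leftmost derivations for the same string.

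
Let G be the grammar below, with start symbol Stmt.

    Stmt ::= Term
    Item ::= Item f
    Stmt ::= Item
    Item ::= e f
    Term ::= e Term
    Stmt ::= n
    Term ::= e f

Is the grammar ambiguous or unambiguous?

Ambiguous

Witness: e f

Derivation 1: Stmt ⇒ Term ⇒ e f
Derivation 2: Stmt ⇒ Item ⇒ e f

Two distinct leftmost derivations for the same string.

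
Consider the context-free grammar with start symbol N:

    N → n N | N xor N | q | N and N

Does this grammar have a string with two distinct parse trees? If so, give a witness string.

Ambiguous

Witness: n q and q

Derivation 1: N ⇒ n N ⇒ n N and N ⇒ n q and N ⇒ n q and q
Derivation 2: N ⇒ N and N ⇒ n N and N ⇒ n q and N ⇒ n q and q

Two distinct leftmost derivations for the same string.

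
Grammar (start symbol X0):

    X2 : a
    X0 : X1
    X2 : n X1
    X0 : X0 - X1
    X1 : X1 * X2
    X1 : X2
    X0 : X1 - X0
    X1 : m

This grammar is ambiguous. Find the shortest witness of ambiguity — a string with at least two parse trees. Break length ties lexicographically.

a - a

length 1: no string has ≥2 trees
length 2: no string has ≥2 trees
length 3: a - a has 2 parse trees

Two derivations of a - a:
  X0 ⇒ X0 - X1 ⇒ X1 - X1 ⇒ X2 - X1 ⇒ a - X1 ⇒ a - X2 ⇒ a - a
  X0 ⇒ X1 - X0 ⇒ X2 - X0 ⇒ a - X0 ⇒ a - X1 ⇒ a - X2 ⇒ a - a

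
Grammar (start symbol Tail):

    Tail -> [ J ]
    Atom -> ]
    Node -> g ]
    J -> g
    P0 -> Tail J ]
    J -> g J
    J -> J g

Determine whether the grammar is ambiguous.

Witness: [ g g ]

Derivation 1: Tail ⇒ [ J ] ⇒ [ g J ] ⇒ [ g g ]
Derivation 2: Tail ⇒ [ J ] ⇒ [ J g ] ⇒ [ g g ]

Two distinct leftmost derivations for the same string.

Ambiguous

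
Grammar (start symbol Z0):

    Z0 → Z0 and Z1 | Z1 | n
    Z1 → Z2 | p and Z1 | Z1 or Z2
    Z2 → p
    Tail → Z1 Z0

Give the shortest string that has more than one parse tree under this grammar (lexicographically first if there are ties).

length 1: no string has ≥2 trees
length 3: p and p has 2 parse trees

Two derivations of p and p:
  Z0 ⇒ Z0 and Z1 ⇒ Z1 and Z1 ⇒ Z2 and Z1 ⇒ p and Z1 ⇒ p and Z2 ⇒ p and p
  Z0 ⇒ Z1 ⇒ p and Z1 ⇒ p and Z2 ⇒ p and p

p and p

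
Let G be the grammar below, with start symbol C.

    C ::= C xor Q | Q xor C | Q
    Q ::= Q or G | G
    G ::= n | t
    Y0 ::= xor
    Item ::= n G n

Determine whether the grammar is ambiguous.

Witness: n xor n

Derivation 1: C ⇒ C xor Q ⇒ Q xor Q ⇒ G xor Q ⇒ n xor Q ⇒ n xor G ⇒ n xor n
Derivation 2: C ⇒ Q xor C ⇒ G xor C ⇒ n xor C ⇒ n xor Q ⇒ n xor G ⇒ n xor n

Two distinct leftmost derivations for the same string.

Ambiguous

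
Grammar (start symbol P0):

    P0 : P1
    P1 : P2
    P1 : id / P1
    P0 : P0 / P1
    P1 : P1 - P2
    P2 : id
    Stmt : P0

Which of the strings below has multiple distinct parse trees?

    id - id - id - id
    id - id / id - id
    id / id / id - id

id / id / id - id

id - id - id - id: 1 tree
id - id / id - id: 1 tree
id / id / id - id: 7 trees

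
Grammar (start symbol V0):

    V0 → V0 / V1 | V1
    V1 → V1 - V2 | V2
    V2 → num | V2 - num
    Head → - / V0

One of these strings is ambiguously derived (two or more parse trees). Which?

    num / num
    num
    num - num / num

num - num / num

num / num: 1 tree
num: 1 tree
num - num / num: 2 trees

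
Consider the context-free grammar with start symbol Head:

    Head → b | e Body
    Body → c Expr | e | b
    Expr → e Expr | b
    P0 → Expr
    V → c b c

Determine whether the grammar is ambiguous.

Unambiguous

Only Head, Body, Expr are reachable from Head; ignoring the rest: The reachable rules are right-linear with at most one rule per (nonterminal, next-terminal) pair. Each input token forces the next rule, so parsing is deterministic.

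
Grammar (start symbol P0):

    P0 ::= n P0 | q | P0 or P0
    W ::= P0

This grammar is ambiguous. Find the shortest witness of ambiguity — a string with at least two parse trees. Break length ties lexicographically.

length 1: no string has ≥2 trees
length 2: no string has ≥2 trees
length 3: no string has ≥2 trees
length 4: n q or q has 2 parse trees

Two derivations of n q or q:
  P0 ⇒ n P0 ⇒ n P0 or P0 ⇒ n q or P0 ⇒ n q or q
  P0 ⇒ P0 or P0 ⇒ n P0 or P0 ⇒ n q or P0 ⇒ n q or q

n q or q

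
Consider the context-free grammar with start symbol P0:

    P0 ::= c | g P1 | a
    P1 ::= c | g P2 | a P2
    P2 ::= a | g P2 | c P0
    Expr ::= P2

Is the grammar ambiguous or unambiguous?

(Expr is unreachable from P0, so its rules don't affect L(P0).) Restricted to the reachable nonterminals, every rule has the form A → t or A → t B, and no two rules for the same A share a first terminal. The grammar encodes a DFA — one run per string.

Unambiguous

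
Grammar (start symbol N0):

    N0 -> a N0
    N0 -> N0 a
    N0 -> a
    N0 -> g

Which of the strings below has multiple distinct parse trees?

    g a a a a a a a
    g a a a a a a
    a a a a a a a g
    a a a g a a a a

g a a a a a a a: 1 tree
g a a a a a a: 1 tree
a a a a a a a g: 1 tree
a a a g a a a a: 35 trees

a a a g a a a a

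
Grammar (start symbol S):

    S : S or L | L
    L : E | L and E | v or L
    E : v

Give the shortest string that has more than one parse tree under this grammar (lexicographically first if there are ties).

length 1: no string has ≥2 trees
length 3: v or v has 2 parse trees

Two derivations of v or v:
  S ⇒ S or L ⇒ L or L ⇒ E or L ⇒ v or L ⇒ v or E ⇒ v or v
  S ⇒ L ⇒ v or L ⇒ v or E ⇒ v or v

v or v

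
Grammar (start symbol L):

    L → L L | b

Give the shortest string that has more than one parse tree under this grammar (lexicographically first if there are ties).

length 1: no string has ≥2 trees
length 2: no string has ≥2 trees
length 3: b b b has 2 parse trees

Two derivations of b b b:
  L ⇒ L L ⇒ L L L ⇒ b L L ⇒ b b L ⇒ b b b
  L ⇒ L L ⇒ b L ⇒ b L L ⇒ b b L ⇒ b b b

b b b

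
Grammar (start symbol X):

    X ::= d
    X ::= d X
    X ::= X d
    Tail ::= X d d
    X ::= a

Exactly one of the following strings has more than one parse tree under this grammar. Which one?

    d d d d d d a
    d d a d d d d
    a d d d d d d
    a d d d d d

d d d d d d a: 1 tree
d d a d d d d: 15 trees
a d d d d d d: 1 tree
a d d d d d: 1 tree

d d a d d d d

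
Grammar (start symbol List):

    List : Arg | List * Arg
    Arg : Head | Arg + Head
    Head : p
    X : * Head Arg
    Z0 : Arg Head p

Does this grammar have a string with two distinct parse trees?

Unambiguous

(X, Z0 are unreachable from List, so their rules don't affect L(List).) This is a standard precedence ladder (List over Arg over Head), with each level left-recursive on its own operator ('*' at List, '+' at Arg). That structure is LR(1), hence unambiguous.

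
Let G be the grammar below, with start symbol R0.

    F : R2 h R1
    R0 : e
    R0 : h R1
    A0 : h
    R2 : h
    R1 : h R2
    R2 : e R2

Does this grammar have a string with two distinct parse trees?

Unambiguous

(F, A0 are unreachable from R0, so their rules don't affect L(R0).) The reachable rules are right-linear with at most one rule per (nonterminal, next-terminal) pair. Each input token forces the next rule, so parsing is deterministic.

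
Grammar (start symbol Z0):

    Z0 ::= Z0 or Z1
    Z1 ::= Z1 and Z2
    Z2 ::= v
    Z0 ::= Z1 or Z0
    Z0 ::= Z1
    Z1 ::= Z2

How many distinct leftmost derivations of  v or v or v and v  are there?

Parse trees for v or v or v and v:
  [Z0 [Z0 [Z0 [Z1 [Z2 v]]] or [Z1 [Z2 v]]] or [Z1 [Z1 [Z2 v]] and [Z2 v]]]
  [Z0 [Z0 [Z1 [Z2 v]] or [Z0 [Z1 [Z2 v]]]] or [Z1 [Z1 [Z2 v]] and [Z2 v]]]
  [Z0 [Z1 [Z2 v]] or [Z0 [Z0 [Z1 [Z2 v]]] or [Z1 [Z1 [Z2 v]] and [Z2 v]]]]
  [Z0 [Z1 [Z2 v]] or [Z0 [Z1 [Z2 v]] or [Z0 [Z1 [Z1 [Z2 v]] and [Z2 v]]]]]

4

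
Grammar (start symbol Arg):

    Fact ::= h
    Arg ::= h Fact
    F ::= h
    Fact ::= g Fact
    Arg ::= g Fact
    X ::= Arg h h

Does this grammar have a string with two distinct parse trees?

Only Arg, Fact are reachable from Arg; ignoring the rest: Restricted to the reachable nonterminals, every rule has the form A → t or A → t B, and no two rules for the same A share a first terminal. The grammar encodes a DFA — one run per string.

Unambiguous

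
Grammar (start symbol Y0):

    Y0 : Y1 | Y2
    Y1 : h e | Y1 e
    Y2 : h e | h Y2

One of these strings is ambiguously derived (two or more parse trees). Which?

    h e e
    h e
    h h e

h e e: 1 tree
h e: 2 trees
h h e: 1 tree

h e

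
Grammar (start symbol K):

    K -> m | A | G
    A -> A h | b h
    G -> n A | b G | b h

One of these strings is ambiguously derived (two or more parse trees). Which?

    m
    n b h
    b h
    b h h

b h

m: 1 tree
n b h: 1 tree
b h: 2 trees
b h h: 1 tree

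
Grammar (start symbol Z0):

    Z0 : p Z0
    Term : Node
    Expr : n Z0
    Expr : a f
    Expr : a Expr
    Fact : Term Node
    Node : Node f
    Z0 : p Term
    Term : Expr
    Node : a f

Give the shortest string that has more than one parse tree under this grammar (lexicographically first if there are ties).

p a f

length 3: p a f has 2 parse trees

Two derivations of p a f:
  Z0 ⇒ p Term ⇒ p Node ⇒ p a f
  Z0 ⇒ p Term ⇒ p Expr ⇒ p a f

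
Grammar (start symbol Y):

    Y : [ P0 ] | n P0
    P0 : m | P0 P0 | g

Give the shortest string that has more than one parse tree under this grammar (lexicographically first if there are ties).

length 2: no string has ≥2 trees
length 3: no string has ≥2 trees
length 4: n g g g has 2 parse trees

Two derivations of n g g g:
  Y ⇒ n P0 ⇒ n P0 P0 ⇒ n P0 P0 P0 ⇒ n g P0 P0 ⇒ n g g P0 ⇒ n g g g
  Y ⇒ n P0 ⇒ n P0 P0 ⇒ n g P0 ⇒ n g P0 P0 ⇒ n g g P0 ⇒ n g g g

n g g g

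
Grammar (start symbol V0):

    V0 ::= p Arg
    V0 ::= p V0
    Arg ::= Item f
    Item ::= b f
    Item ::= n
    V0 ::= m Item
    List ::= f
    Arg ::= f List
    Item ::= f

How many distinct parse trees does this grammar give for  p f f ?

Parse trees for p f f:
  [V0 p [Arg [Item f] f]]
  [V0 p [Arg f [List f]]]

2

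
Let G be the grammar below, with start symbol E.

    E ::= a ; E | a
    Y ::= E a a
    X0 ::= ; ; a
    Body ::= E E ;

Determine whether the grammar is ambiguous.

Only E is reachable from E; ignoring the rest: Right-recursive list with a separator: after each atom, whether the separator follows determines the rule. One parse per string.

Unambiguous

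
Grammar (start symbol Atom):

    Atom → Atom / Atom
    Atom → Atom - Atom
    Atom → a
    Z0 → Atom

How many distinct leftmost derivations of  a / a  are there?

1

Parse trees for a / a:
  [Atom [Atom a] / [Atom a]]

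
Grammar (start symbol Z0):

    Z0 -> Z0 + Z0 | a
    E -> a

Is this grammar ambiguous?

Witness: a + a + a

Derivation 1: Z0 ⇒ Z0 + Z0 ⇒ Z0 + Z0 + Z0 ⇒ a + Z0 + Z0 ⇒ a + a + Z0 ⇒ a + a + a
Derivation 2: Z0 ⇒ Z0 + Z0 ⇒ a + Z0 ⇒ a + Z0 + Z0 ⇒ a + a + Z0 ⇒ a + a + a

Two distinct leftmost derivations for the same string.

Ambiguous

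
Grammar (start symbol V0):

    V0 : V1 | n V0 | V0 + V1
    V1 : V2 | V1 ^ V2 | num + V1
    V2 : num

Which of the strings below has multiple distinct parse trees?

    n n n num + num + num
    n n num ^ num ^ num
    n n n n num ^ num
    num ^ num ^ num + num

n n n num + num + num

n n n num + num + num: 19 trees
n n num ^ num ^ num: 1 tree
n n n n num ^ num: 1 tree
num ^ num ^ num + num: 1 tree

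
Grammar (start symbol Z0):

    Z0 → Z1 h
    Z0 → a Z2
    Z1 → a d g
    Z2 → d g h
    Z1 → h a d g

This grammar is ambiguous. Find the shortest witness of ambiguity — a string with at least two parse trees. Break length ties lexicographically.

length 4: a d g h has 2 parse trees

Two derivations of a d g h:
  Z0 ⇒ Z1 h ⇒ a d g h
  Z0 ⇒ a Z2 ⇒ a d g h

a d g h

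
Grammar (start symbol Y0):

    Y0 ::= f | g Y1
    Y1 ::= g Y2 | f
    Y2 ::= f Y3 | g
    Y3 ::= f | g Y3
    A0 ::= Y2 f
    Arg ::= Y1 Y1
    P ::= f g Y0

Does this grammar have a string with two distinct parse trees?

Unambiguous

(A0, Arg, P are unreachable from Y0, so their rules don't affect L(Y0).) The reachable rules are right-linear with at most one rule per (nonterminal, next-terminal) pair. Each input token forces the next rule, so parsing is deterministic.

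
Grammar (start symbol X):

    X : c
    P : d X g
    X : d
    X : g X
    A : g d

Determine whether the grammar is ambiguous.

Unambiguous

Only X is reachable from X; ignoring the rest: The reachable rules are right-linear with at most one rule per (nonterminal, next-terminal) pair. Each input token forces the next rule, so parsing is deterministic.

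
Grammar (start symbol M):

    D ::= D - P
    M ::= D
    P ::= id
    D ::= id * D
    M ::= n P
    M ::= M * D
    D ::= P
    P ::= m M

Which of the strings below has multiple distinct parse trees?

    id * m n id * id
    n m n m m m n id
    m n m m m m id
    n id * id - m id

id * m n id * id

id * m n id * id: 4 trees
n m n m m m n id: 1 tree
m n m m m m id: 1 tree
n id * id - m id: 1 tree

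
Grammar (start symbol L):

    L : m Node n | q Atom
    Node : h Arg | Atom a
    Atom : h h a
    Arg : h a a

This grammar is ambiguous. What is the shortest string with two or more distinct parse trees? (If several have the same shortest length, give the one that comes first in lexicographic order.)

length 4: no string has ≥2 trees
length 6: m h h a a n has 2 parse trees

Two derivations of m h h a a n:
  L ⇒ m Node n ⇒ m h Arg n ⇒ m h h a a n
  L ⇒ m Node n ⇒ m Atom a n ⇒ m h h a a n

m h h a a n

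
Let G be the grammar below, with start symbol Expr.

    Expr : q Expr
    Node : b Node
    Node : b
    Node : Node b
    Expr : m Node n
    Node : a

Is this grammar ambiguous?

Witness: m b b n

Derivation 1: Expr ⇒ m Node n ⇒ m b Node n ⇒ m b b n
Derivation 2: Expr ⇒ m Node n ⇒ m Node b n ⇒ m b b n

Two distinct leftmost derivations for the same string.

Ambiguous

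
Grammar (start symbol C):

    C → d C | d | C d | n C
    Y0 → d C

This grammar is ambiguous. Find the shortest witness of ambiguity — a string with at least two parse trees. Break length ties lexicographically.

d d

length 1: no string has ≥2 trees
length 2: d d has 2 parse trees

Two derivations of d d:
  C ⇒ d C ⇒ d d
  C ⇒ C d ⇒ d d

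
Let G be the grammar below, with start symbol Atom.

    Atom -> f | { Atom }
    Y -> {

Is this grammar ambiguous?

Only Atom is reachable from Atom; ignoring the rest: Each string is a nest of matched brackets around a single atom. An opening bracket forces the recursive rule; an atom forces the base rule.

Unambiguous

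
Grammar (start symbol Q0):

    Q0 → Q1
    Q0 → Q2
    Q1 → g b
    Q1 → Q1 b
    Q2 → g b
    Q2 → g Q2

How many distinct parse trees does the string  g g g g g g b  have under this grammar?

Parse trees for g g g g g g b:
  [Q0 [Q2 g [Q2 g [Q2 g [Q2 g [Q2 g [Q2 g b]]]]]]]

1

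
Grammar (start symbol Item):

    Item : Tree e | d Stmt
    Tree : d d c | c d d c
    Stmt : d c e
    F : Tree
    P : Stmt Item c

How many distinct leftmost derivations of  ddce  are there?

2

Parse trees for ddce:
  [Item [Tree d d c] e]
  [Item d [Stmt d c e]]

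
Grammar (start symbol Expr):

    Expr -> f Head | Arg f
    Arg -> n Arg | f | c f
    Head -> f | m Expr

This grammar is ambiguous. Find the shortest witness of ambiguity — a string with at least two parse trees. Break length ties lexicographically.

f f

length 2: f f has 2 parse trees

Two derivations of f f:
  Expr ⇒ f Head ⇒ f f
  Expr ⇒ Arg f ⇒ f f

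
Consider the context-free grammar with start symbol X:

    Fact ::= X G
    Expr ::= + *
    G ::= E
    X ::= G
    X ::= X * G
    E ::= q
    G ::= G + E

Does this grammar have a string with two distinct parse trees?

(Fact, Expr are unreachable from X, so their rules don't affect L(X).) This is a standard precedence ladder (X over G over E), with each level left-recursive on its own operator ('*' at X, '+' at G). That structure is LR(1), hence unambiguous.

Unambiguous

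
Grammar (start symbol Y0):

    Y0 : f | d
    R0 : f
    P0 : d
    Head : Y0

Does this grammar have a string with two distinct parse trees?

Unambiguous

Only Y0 is reachable from Y0; ignoring the rest: The reachable rules are right-linear with at most one rule per (nonterminal, next-terminal) pair. Each input token forces the next rule, so parsing is deterministic.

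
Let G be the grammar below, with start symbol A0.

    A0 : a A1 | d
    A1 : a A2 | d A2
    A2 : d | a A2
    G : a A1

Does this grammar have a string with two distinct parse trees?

Unambiguous

Only A0, A1, A2 are reachable from A0; ignoring the rest: Restricted to the reachable nonterminals, every rule has the form A → t or A → t B, and no two rules for the same A share a first terminal. The grammar encodes a DFA — one run per string.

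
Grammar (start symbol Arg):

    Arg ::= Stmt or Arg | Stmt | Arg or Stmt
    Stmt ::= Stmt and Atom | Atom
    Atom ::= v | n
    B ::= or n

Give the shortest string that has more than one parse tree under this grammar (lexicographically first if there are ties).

n or n

length 1: no string has ≥2 trees
length 3: n or n has 2 parse trees

Two derivations of n or n:
  Arg ⇒ Stmt or Arg ⇒ Atom or Arg ⇒ n or Arg ⇒ n or Stmt ⇒ n or Atom ⇒ n or n
  Arg ⇒ Arg or Stmt ⇒ Stmt or Stmt ⇒ Atom or Stmt ⇒ n or Stmt ⇒ n or Atom ⇒ n or n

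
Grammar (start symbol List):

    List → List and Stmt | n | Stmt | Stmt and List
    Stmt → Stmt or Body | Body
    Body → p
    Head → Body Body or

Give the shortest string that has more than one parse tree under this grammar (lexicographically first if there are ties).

p and p

length 1: no string has ≥2 trees
length 3: p and p has 2 parse trees

Two derivations of p and p:
  List ⇒ List and Stmt ⇒ Stmt and Stmt ⇒ Body and Stmt ⇒ p and Stmt ⇒ p and Body ⇒ p and p
  List ⇒ Stmt and List ⇒ Body and List ⇒ p and List ⇒ p and Stmt ⇒ p and Body ⇒ p and p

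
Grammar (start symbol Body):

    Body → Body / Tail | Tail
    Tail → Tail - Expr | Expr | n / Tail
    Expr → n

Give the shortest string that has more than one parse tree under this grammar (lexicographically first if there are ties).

length 1: no string has ≥2 trees
length 3: n / n has 2 parse trees

Two derivations of n / n:
  Body ⇒ Body / Tail ⇒ Tail / Tail ⇒ Expr / Tail ⇒ n / Tail ⇒ n / Expr ⇒ n / n
  Body ⇒ Tail ⇒ n / Tail ⇒ n / Expr ⇒ n / n

n / n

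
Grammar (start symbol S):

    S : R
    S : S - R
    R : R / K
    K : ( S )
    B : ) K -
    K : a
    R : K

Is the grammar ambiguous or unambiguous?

Unambiguous

(B is unreachable from S, so its rules don't affect L(S).) This is a standard precedence ladder (S over R over K), with each level left-recursive on its own operator ('-' at S, '/' at R). That structure is LR(1), hence unambiguous.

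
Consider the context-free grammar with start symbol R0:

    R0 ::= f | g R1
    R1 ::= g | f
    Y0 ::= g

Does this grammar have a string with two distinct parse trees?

(Y0 is unreachable from R0, so its rules don't affect L(R0).) Each reachable nonterminal has at most one production per leading terminal, and all productions are right-linear; the derivation is determined token-by-token.

Unambiguous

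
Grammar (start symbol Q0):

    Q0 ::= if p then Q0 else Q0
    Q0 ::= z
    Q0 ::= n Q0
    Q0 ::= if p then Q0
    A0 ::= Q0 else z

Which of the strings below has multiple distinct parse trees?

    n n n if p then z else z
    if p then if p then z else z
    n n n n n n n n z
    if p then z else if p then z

if p then if p then z else z

n n n if p then z else z: 1 tree
if p then if p then z else z: 2 trees
n n n n n n n n z: 1 tree
if p then z else if p then z: 1 tree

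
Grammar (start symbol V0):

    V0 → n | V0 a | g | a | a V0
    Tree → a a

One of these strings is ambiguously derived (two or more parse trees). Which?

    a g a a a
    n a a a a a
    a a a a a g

a g a a a: 4 trees
n a a a a a: 1 tree
a a a a a g: 1 tree

a g a a a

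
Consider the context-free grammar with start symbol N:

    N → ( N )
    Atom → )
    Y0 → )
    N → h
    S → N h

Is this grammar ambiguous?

Unambiguous

Only N is reachable from N; ignoring the rest: Each string is a nest of matched brackets around a single atom. An opening bracket forces the recursive rule; an atom forces the base rule.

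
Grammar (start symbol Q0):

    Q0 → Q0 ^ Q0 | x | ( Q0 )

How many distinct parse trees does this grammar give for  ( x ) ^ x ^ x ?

2

Parse trees for ( x ) ^ x ^ x:
  [Q0 [Q0 ( [Q0 x] )] ^ [Q0 [Q0 x] ^ [Q0 x]]]
  [Q0 [Q0 [Q0 ( [Q0 x] )] ^ [Q0 x]] ^ [Q0 x]]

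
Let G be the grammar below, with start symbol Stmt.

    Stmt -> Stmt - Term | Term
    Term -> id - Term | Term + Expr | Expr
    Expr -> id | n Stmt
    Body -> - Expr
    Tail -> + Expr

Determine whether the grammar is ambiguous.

Witness: id - id

Derivation 1: Stmt ⇒ Stmt - Term ⇒ Term - Term ⇒ Expr - Term ⇒ id - Term ⇒ id - Expr ⇒ id - id
Derivation 2: Stmt ⇒ Term ⇒ id - Term ⇒ id - Expr ⇒ id - id

Two distinct leftmost derivations for the same string.

Ambiguous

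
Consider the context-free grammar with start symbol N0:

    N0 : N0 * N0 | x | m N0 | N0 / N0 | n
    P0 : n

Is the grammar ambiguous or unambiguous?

Ambiguous

Witness: m n * n

Derivation 1: N0 ⇒ N0 * N0 ⇒ m N0 * N0 ⇒ m n * N0 ⇒ m n * n
Derivation 2: N0 ⇒ m N0 ⇒ m N0 * N0 ⇒ m n * N0 ⇒ m n * n

Two distinct leftmost derivations for the same string.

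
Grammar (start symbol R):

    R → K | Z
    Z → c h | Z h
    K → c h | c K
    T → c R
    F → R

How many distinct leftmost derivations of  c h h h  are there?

Parse trees for c h h h:
  [R [Z [Z [Z c h] h] h]]

1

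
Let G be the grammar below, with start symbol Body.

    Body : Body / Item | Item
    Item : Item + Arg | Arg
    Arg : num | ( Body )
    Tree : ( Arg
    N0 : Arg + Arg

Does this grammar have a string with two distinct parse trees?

Unambiguous

(Tree, N0 are unreachable from Body, so their rules don't affect L(Body).) The grammar is stratified — Body handles '/' (left-recursive), Item handles '+', Arg atoms. Each operator has a fixed associativity and precedence level, so every string has one parse.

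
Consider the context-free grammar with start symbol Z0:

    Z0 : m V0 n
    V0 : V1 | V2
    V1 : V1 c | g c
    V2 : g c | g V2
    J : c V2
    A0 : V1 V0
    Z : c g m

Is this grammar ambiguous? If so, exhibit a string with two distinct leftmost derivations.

Witness: m g c n

Derivation 1: Z0 ⇒ m V0 n ⇒ m V1 n ⇒ m g c n
Derivation 2: Z0 ⇒ m V0 n ⇒ m V2 n ⇒ m g c n

Two distinct leftmost derivations for the same string.

Ambiguous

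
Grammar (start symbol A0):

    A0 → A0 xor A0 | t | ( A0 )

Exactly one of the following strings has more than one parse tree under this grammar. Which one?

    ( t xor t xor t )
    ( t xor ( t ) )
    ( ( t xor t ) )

( t xor t xor t )

( t xor t xor t ): 2 trees
( t xor ( t ) ): 1 tree
( ( t xor t ) ): 1 tree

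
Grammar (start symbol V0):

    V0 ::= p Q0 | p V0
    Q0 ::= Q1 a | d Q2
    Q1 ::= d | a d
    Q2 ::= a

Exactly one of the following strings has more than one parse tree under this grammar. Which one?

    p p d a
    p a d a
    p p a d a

p p d a: 2 trees
p a d a: 1 tree
p p a d a: 1 tree

p p d a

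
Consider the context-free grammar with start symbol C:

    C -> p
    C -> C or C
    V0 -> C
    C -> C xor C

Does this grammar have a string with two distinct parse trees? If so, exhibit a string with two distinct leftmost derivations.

Ambiguous

Witness: p or p or p

Derivation 1: C ⇒ C or C ⇒ p or C ⇒ p or C or C ⇒ p or p or C ⇒ p or p or p
Derivation 2: C ⇒ C or C ⇒ C or C or C ⇒ p or C or C ⇒ p or p or C ⇒ p or p or p

Two distinct leftmost derivations for the same string.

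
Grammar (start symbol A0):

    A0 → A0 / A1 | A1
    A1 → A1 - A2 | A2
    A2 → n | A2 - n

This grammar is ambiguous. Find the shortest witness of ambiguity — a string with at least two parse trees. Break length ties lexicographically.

n - n

length 1: no string has ≥2 trees
length 3: n - n has 2 parse trees

Two derivations of n - n:
  A0 ⇒ A1 ⇒ A1 - A2 ⇒ A2 - A2 ⇒ n - A2 ⇒ n - n
  A0 ⇒ A1 ⇒ A2 ⇒ A2 - n ⇒ n - n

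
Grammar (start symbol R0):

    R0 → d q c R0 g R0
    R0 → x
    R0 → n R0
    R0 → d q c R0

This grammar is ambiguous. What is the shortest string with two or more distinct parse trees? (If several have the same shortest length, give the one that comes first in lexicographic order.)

length 1: no string has ≥2 trees
length 2: no string has ≥2 trees
length 3: no string has ≥2 trees
length 4: no string has ≥2 trees
length 5: no string has ≥2 trees
length 6: no string has ≥2 trees
length 7: no string has ≥2 trees
length 8: no string has ≥2 trees
length 9: d q c d q c x g x has 2 parse trees

Two derivations of d q c d q c x g x:
  R0 ⇒ d q c R0 g R0 ⇒ d q c d q c R0 g R0 ⇒ d q c d q c x g R0 ⇒ d q c d q c x g x
  R0 ⇒ d q c R0 ⇒ d q c d q c R0 g R0 ⇒ d q c d q c x g R0 ⇒ d q c d q c x g x

d q c d q c x g x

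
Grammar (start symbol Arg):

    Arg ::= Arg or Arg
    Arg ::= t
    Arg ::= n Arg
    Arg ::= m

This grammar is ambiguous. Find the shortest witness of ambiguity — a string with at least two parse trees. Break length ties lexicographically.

length 1: no string has ≥2 trees
length 2: no string has ≥2 trees
length 3: no string has ≥2 trees
length 4: n m or m has 2 parse trees

Two derivations of n m or m:
  Arg ⇒ Arg or Arg ⇒ n Arg or Arg ⇒ n m or Arg ⇒ n m or m
  Arg ⇒ n Arg ⇒ n Arg or Arg ⇒ n m or Arg ⇒ n m or m

n m or m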